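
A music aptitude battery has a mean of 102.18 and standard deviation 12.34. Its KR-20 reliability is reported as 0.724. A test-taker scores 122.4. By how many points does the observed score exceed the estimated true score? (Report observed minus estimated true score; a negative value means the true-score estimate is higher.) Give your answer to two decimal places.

5.58

T̂ = 0.724(122.4) + 0.276(102.18) = 88.6176 + 28.20168 = 116.8193 → 116.819
X − T̂ = 122.4 − 116.819 = 5.581 → 5.58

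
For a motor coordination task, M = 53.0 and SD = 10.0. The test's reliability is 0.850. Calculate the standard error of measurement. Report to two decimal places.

SEM = SD · √(1 − ρ) = 10.0 × √0.150 = 10.0 × 0.3873 = 3.873

3.87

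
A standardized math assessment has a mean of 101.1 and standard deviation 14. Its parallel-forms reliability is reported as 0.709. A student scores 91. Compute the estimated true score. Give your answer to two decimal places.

T̂ = ρX + (1 − ρ)μ
  = 0.709 × 91 + 0.291 × 101.1
  = 64.519 + 29.4201
  = 93.939
  ≈ 93.94

93.94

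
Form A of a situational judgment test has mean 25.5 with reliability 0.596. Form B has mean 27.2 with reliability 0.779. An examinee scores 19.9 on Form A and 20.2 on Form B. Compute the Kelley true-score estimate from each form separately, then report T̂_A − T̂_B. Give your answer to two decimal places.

T̂_A = 0.596(19.9) + 0.404(25.5) = 22.1624
T̂_B = 0.779(20.2) + 0.221(27.2) = 21.7470
T̂_A − T̂_B = 0.4154

0.42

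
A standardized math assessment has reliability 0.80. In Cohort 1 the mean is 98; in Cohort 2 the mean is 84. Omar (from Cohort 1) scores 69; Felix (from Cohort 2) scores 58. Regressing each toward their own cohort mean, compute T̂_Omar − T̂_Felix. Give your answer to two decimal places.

T̂_Omar = 0.80(69) + 0.20(98) = 74.8000
T̂_Felix = 0.80(58) + 0.20(84) = 63.2000
Difference = 74.8000 − 63.2000 = 11.6000

11.60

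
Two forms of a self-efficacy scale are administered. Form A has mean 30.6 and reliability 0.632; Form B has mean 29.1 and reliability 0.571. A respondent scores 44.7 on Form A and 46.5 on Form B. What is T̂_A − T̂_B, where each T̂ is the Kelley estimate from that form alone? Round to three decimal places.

0.476

T̂_A = 0.632(44.7) + 0.368(30.6) = 39.51120
T̂_B = 0.571(46.5) + 0.429(29.1) = 39.03540
T̂_A − T̂_B = 0.47580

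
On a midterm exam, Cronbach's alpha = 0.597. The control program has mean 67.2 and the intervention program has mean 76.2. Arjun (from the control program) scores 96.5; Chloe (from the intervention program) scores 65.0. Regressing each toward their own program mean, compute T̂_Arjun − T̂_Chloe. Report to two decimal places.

15.18

T̂_Arjun = 0.597(96.5) + 0.403(67.2) = 84.6921
T̂_Chloe = 0.597(65.0) + 0.403(76.2) = 69.5136
Difference = 84.6921 − 69.5136 = 15.1785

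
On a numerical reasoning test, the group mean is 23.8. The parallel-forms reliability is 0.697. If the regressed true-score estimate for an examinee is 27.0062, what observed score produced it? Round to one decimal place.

T̂ = ρX + (1 − ρ)μ  ⇒  X = (T̂ − (1 − ρ)μ) / ρ
X = (27.0062 − 0.303 × 23.8) / 0.697 = (27.0062 − 7.2114) / 0.697 = 19.7948 / 0.697 = 28.400

28.4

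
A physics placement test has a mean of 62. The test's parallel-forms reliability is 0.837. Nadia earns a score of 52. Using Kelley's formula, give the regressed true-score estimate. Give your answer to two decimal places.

53.63

T̂ = ρX + (1 − ρ)μ
  = 0.837 × 52 + 0.163 × 62
  = 43.524 + 10.106
  = 53.630
  ≈ 53.63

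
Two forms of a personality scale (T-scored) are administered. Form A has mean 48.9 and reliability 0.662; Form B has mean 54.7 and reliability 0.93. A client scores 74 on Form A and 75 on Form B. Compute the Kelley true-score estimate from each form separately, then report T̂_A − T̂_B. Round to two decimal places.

-8.06

T̂_A = 0.662(74) + 0.338(48.9) = 65.5162
T̂_B = 0.93(75) + 0.07(54.7) = 73.5790
T̂_A − T̂_B = -8.0628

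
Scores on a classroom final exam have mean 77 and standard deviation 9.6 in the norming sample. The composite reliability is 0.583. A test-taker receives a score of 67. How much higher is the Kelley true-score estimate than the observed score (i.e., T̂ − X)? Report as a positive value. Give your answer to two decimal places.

T̂ = ρX + (1 − ρ)μ
  = 0.583 × 67 + 0.417 × 77
  = 39.061 + 32.109
  = 71.1700
  ≈ 71.170
T̂ − X = 71.170 − 67 = 4.170 → 4.17

4.17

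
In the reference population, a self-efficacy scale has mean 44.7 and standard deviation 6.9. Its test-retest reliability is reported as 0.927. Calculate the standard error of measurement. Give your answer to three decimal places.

SEM = SD · √(1 − ρ) = 6.9 × √0.073 = 6.9 × 0.2702 = 1.8643

1.864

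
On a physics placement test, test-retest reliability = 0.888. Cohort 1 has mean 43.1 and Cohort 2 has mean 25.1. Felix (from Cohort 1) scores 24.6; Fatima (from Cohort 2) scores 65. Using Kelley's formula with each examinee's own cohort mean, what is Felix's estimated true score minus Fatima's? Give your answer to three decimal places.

-33.859

T̂_Felix = 0.888(24.6) + 0.112(43.1) = 26.67200
T̂_Fatima = 0.888(65) + 0.112(25.1) = 60.53120
Difference = 26.67200 − 60.53120 = -33.85920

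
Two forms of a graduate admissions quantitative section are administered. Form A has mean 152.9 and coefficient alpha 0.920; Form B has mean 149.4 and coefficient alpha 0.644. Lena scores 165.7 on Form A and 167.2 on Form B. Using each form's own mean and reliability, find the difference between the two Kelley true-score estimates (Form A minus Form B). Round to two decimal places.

3.81

T̂_A = 0.920(165.7) + 0.080(152.9) = 164.6760
T̂_B = 0.644(167.2) + 0.356(149.4) = 160.8632
T̂_A − T̂_B = 3.8128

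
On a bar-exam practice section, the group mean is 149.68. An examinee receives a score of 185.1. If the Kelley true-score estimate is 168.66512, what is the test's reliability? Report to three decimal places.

T̂ = ρX + (1 − ρ)μ  ⇒  T̂ − μ = ρ(X − μ)
ρ = (T̂ − μ)/(X − μ) = (168.66512 − 149.68) / (185.1 − 149.68) = 18.98512 / 35.42 = 0.53600

0.536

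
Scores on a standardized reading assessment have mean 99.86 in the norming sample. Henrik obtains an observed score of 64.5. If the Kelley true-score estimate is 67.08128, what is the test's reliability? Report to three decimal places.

T̂ = ρX + (1 − ρ)μ  ⇒  T̂ − μ = ρ(X − μ)
ρ = (T̂ − μ)/(X − μ) = (67.08128 − 99.86) / (64.5 − 99.86) = -32.77872 / -35.36 = 0.92700

0.927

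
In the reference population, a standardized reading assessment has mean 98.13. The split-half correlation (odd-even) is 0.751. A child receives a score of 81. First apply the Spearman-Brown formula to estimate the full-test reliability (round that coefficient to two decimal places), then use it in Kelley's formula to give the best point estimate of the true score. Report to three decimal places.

83.398

Spearman-Brown: ρ = 2r/(1 + r) = 2(0.751)/(1 + 0.751) = 1.5020/1.751 = 0.8578 → 0.86
T̂ = ρX + (1 − ρ)μ
  = 0.86 × 81 + 0.14 × 98.13
  = 69.66 + 13.7382
  = 83.3982
  ≈ 83.398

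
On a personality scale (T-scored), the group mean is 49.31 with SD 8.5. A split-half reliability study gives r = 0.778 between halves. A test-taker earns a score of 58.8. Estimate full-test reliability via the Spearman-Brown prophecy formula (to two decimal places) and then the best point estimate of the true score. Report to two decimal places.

Spearman-Brown: ρ = 2r/(1 + r) = 2(0.778)/(1 + 0.778) = 1.5560/1.778 = 0.8751 → 0.88
T̂ = 0.88(58.8) + 0.12(49.31) = 51.744 + 5.9172 = 57.661 → 57.66

57.66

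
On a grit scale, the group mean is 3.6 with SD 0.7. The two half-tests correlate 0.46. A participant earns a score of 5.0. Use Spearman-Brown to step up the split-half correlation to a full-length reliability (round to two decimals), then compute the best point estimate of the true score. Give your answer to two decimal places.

4.48

Spearman-Brown: ρ = 2r/(1 + r) = 2(0.46)/(1 + 0.46) = 0.920/1.46 = 0.6301 → 0.63
Weight the observed score by reliability and the mean by (1 − reliability): T̂ = 0.63·5.0 + 0.37·3.6 = 3.150 + 1.332 = 4.482.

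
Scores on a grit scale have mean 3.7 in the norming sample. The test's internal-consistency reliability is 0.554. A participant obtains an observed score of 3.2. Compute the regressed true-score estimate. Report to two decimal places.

Weight the observed score by reliability and the mean by (1 − reliability): T̂ = 0.554·3.2 + 0.446·3.7 = 1.7728 + 1.6502 = 3.423.

3.42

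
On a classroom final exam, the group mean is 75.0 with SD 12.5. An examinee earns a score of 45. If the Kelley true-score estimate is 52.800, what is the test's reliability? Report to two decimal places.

0.74

T̂ = ρX + (1 − ρ)μ  ⇒  T̂ − μ = ρ(X − μ)
ρ = (T̂ − μ)/(X − μ) = (52.800 − 75.0) / (45 − 75.0) = -22.200 / -30.0 = 0.7400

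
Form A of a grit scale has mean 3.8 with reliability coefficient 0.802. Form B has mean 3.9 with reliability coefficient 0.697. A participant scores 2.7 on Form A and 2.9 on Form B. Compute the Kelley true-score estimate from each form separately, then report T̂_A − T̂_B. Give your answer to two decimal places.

-0.29

T̂_A = 0.802(2.7) + 0.198(3.8) = 2.9178
T̂_B = 0.697(2.9) + 0.303(3.9) = 3.2030
T̂_A − T̂_B = -0.2852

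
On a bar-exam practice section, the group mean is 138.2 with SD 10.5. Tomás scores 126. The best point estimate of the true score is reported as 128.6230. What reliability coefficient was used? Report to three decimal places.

T̂ = ρX + (1 − ρ)μ  ⇒  T̂ − μ = ρ(X − μ)
ρ = (T̂ − μ)/(X − μ) = (128.6230 − 138.2) / (126 − 138.2) = -9.5770 / -12.2 = 0.78500

0.785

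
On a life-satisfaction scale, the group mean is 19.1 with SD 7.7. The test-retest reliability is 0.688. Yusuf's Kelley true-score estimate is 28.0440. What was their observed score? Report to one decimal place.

T̂ = ρX + (1 − ρ)μ  ⇒  X = (T̂ − (1 − ρ)μ) / ρ
X = (28.0440 − 0.312 × 19.1) / 0.688 = (28.0440 − 5.9592) / 0.688 = 22.0848 / 0.688 = 32.100

32.1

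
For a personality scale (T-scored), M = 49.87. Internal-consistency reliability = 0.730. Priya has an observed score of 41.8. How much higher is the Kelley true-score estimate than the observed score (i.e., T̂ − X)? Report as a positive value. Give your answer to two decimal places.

T̂ = ρX + (1 − ρ)μ
  = 0.730 × 41.8 + 0.270 × 49.87
  = 30.5140 + 13.46490
  = 43.9789
  ≈ 43.979
T̂ − X = 43.979 − 41.8 = 2.179 → 2.18

2.18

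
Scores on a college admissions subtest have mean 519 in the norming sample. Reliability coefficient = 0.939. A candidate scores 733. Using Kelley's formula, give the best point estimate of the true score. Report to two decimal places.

T̂ = ρX + (1 − ρ)μ
  = 0.939 × 733 + 0.061 × 519
  = 688.287 + 31.659
  = 719.946
  ≈ 719.95

719.95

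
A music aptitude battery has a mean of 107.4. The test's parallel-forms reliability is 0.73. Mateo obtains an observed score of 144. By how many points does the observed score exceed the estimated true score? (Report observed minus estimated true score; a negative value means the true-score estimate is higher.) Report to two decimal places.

T̂ = ρX + (1 − ρ)μ
  = 0.73 × 144 + 0.27 × 107.4
  = 105.12 + 28.998
  = 134.1180
  ≈ 134.118
X − T̂ = 144 − 134.118 = 9.882 → 9.88

9.88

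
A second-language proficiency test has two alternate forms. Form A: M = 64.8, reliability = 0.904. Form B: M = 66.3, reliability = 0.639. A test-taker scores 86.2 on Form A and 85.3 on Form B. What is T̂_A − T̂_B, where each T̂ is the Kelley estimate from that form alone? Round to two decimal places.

T̂_A = 0.904(86.2) + 0.096(64.8) = 84.1456
T̂_B = 0.639(85.3) + 0.361(66.3) = 78.4410
T̂_A − T̂_B = 5.7046

5.70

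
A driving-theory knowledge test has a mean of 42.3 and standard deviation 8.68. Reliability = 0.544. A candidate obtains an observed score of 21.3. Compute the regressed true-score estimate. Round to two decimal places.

30.88

T̂ = 0.544(21.3) + 0.456(42.3) = 11.5872 + 19.2888 = 30.876 → 30.88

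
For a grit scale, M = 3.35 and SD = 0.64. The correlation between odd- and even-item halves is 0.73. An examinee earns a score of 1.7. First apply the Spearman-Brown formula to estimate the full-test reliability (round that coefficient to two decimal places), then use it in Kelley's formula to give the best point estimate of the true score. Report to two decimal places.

1.96

Spearman-Brown: ρ = 2r/(1 + r) = 2(0.73)/(1 + 0.73) = 1.460/1.73 = 0.8439 → 0.84
Weight the observed score by reliability and the mean by (1 − reliability): T̂ = 0.84·1.7 + 0.16·3.35 = 1.428 + 0.5360 = 1.964.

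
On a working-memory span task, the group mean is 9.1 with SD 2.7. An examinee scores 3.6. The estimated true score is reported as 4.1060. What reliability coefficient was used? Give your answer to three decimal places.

T̂ = ρX + (1 − ρ)μ  ⇒  T̂ − μ = ρ(X − μ)
ρ = (T̂ − μ)/(X − μ) = (4.1060 − 9.1) / (3.6 − 9.1) = -4.9940 / -5.5 = 0.90800

0.908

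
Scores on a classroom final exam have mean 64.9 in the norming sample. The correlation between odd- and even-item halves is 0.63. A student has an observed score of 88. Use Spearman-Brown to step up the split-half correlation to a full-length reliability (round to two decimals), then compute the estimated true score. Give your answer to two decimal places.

82.69

Spearman-Brown: ρ = 2r/(1 + r) = 2(0.63)/(1 + 0.63) = 1.260/1.63 = 0.7730 → 0.77
T̂ = 0.77(88) + 0.23(64.9) = 67.76 + 14.927 = 82.687 → 82.69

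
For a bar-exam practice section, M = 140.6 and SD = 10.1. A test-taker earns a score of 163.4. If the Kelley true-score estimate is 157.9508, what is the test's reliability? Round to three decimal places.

0.761

T̂ = ρX + (1 − ρ)μ  ⇒  T̂ − μ = ρ(X − μ)
ρ = (T̂ − μ)/(X − μ) = (157.9508 − 140.6) / (163.4 − 140.6) = 17.3508 / 22.8 = 0.76100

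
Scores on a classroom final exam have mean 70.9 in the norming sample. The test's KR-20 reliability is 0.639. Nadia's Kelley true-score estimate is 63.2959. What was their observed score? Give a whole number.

59

T̂ = ρX + (1 − ρ)μ  ⇒  X = (T̂ − (1 − ρ)μ) / ρ
X = (63.2959 − 0.361 × 70.9) / 0.639 = (63.2959 − 25.5949) / 0.639 = 37.7010 / 0.639 = 59.00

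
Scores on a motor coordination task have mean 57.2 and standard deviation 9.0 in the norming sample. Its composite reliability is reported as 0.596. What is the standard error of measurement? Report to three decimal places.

5.720

SEM = SD · √(1 − ρ) = 9.0 × √0.404 = 9.0 × 0.6356 = 5.7205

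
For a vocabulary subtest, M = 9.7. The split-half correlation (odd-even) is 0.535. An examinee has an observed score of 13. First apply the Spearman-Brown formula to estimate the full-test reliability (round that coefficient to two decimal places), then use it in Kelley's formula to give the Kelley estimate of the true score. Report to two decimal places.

12.01

Spearman-Brown: ρ = 2r/(1 + r) = 2(0.535)/(1 + 0.535) = 1.0700/1.535 = 0.6971 → 0.70
T̂ = ρX + (1 − ρ)μ
  = 0.70 × 13 + 0.30 × 9.7
  = 9.10 + 2.910
  = 12.010
  ≈ 12.01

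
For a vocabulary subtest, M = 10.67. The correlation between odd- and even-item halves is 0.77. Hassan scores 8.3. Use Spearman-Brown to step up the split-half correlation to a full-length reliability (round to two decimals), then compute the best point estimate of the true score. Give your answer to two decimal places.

Spearman-Brown: ρ = 2r/(1 + r) = 2(0.77)/(1 + 0.77) = 1.540/1.77 = 0.8701 → 0.87
T̂ = 0.87(8.3) + 0.13(10.67) = 7.221 + 1.3871 = 8.608 → 8.61

8.61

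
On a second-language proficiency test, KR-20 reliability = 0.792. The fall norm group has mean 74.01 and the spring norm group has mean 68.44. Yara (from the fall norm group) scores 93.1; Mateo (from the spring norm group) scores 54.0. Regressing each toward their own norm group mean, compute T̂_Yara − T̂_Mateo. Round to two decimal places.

32.13

T̂_Yara = 0.792(93.1) + 0.208(74.01) = 89.1293
T̂_Mateo = 0.792(54.0) + 0.208(68.44) = 57.0035
Difference = 89.1293 − 57.0035 = 32.1258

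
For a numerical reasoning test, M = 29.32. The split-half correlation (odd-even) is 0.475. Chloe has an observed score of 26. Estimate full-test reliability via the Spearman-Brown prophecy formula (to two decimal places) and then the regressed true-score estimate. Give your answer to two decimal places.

Spearman-Brown: ρ = 2r/(1 + r) = 2(0.475)/(1 + 0.475) = 0.9500/1.475 = 0.6441 → 0.64
Regress the observed score toward the mean by the unreliability: T̂ = 0.64·26 + 0.36·29.32 = 16.64 + 10.5552 = 27.195.

27.20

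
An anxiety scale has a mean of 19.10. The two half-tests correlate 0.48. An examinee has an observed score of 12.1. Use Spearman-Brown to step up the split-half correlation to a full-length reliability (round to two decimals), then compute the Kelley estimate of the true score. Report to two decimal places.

14.55

Spearman-Brown: ρ = 2r/(1 + r) = 2(0.48)/(1 + 0.48) = 0.960/1.48 = 0.6486 → 0.65
Kelley's formula gives T̂ = 0.65·12.1 + 0.35·19.10 = 7.865 + 6.6850 = 14.550.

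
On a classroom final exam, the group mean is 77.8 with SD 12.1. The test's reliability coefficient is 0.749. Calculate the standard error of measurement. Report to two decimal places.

6.06

SEM = SD · √(1 − ρ) = 12.1 × √0.251 = 12.1 × 0.5010 = 6.062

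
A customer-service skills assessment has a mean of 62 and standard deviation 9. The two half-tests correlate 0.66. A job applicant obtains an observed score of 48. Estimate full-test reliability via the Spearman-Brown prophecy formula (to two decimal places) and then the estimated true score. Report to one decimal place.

50.8

Spearman-Brown: ρ = 2r/(1 + r) = 2(0.66)/(1 + 0.66) = 1.320/1.66 = 0.7952 → 0.80
T̂ = 0.80(48) + 0.20(62) = 38.40 + 12.40 = 50.80 → 50.8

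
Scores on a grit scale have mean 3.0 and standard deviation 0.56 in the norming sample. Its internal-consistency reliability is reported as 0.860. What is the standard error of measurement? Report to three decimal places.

SEM = SD · √(1 − ρ) = 0.56 × √0.140 = 0.56 × 0.3742 = 0.2095

0.210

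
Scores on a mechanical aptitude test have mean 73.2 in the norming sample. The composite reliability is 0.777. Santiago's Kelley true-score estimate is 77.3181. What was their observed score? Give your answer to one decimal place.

T̂ = ρX + (1 − ρ)μ  ⇒  X = (T̂ − (1 − ρ)μ) / ρ
X = (77.3181 − 0.223 × 73.2) / 0.777 = (77.3181 − 16.3236) / 0.777 = 60.9945 / 0.777 = 78.500

78.5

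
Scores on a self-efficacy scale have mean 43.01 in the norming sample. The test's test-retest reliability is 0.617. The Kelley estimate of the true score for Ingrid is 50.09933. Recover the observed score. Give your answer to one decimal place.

T̂ = ρX + (1 − ρ)μ  ⇒  X = (T̂ − (1 − ρ)μ) / ρ
X = (50.09933 − 0.383 × 43.01) / 0.617 = (50.09933 − 16.47283) / 0.617 = 33.62650 / 0.617 = 54.500

54.5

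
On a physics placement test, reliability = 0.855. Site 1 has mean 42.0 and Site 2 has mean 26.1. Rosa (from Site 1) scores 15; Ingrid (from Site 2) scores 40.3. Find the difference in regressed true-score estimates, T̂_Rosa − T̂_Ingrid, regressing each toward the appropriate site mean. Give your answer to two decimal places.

-19.33

T̂_Rosa = 0.855(15) + 0.145(42.0) = 18.9150
T̂_Ingrid = 0.855(40.3) + 0.145(26.1) = 38.2410
Difference = 18.9150 − 38.2410 = -19.3260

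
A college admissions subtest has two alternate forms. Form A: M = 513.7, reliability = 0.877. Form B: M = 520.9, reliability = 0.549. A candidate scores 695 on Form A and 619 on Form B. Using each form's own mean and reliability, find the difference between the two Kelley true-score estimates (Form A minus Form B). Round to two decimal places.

97.94

T̂_A = 0.877(695) + 0.123(513.7) = 672.7001
T̂_B = 0.549(619) + 0.451(520.9) = 574.7569
T̂_A − T̂_B = 97.9432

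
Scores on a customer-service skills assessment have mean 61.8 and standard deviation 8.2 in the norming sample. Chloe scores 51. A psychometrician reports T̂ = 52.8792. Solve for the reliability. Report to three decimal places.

T̂ = ρX + (1 − ρ)μ  ⇒  T̂ − μ = ρ(X − μ)
ρ = (T̂ − μ)/(X − μ) = (52.8792 − 61.8) / (51 − 61.8) = -8.9208 / -10.8 = 0.82600

0.826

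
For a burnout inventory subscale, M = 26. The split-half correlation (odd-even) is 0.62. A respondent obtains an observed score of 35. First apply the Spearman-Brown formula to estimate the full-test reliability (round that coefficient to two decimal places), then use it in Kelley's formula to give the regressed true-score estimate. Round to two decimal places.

32.93

Spearman-Brown: ρ = 2r/(1 + r) = 2(0.62)/(1 + 0.62) = 1.240/1.62 = 0.7654 → 0.77
T̂ = 0.77(35) + 0.23(26) = 26.95 + 5.98 = 32.930 → 32.93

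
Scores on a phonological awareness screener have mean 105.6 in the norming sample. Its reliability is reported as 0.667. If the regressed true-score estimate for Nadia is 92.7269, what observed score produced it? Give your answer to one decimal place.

86.3

T̂ = ρX + (1 − ρ)μ  ⇒  X = (T̂ − (1 − ρ)μ) / ρ
X = (92.7269 − 0.333 × 105.6) / 0.667 = (92.7269 − 35.1648) / 0.667 = 57.5621 / 0.667 = 86.300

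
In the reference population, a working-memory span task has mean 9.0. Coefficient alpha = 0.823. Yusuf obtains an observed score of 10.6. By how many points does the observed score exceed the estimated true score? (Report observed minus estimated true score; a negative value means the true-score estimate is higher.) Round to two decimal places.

Weight the observed score by reliability and the mean by (1 − reliability): T̂ = 0.823·10.6 + 0.177·9.0 = 8.7238 + 1.5930 = 10.3168.
X − T̂ = 10.6 − 10.317 = 0.283 → 0.28

0.28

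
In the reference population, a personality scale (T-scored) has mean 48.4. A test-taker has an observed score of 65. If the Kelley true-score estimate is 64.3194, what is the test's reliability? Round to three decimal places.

0.959

T̂ = ρX + (1 − ρ)μ  ⇒  T̂ − μ = ρ(X − μ)
ρ = (T̂ − μ)/(X − μ) = (64.3194 − 48.4) / (65 − 48.4) = 15.9194 / 16.6 = 0.95900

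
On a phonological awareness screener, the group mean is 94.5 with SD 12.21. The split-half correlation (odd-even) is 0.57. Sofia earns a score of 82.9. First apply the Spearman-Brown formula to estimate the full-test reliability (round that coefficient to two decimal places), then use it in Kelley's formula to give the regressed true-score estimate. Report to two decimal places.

86.03

Spearman-Brown: ρ = 2r/(1 + r) = 2(0.57)/(1 + 0.57) = 1.140/1.57 = 0.7261 → 0.73
T̂ = ρX + (1 − ρ)μ
  = 0.73 × 82.9 + 0.27 × 94.5
  = 60.517 + 25.515
  = 86.032
  ≈ 86.03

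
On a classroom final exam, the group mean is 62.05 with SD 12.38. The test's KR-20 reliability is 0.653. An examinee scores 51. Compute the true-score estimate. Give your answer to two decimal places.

54.83

Kelley's formula gives T̂ = 0.653·51 + 0.347·62.05 = 33.303 + 21.53135 = 54.834.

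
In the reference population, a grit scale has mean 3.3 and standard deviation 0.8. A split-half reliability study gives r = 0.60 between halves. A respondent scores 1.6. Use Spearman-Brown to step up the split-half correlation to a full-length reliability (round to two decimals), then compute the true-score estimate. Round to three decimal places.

2.025

Spearman-Brown: ρ = 2r/(1 + r) = 2(0.60)/(1 + 0.60) = 1.200/1.60 = 0.7500 → 0.75
T̂ = ρX + (1 − ρ)μ
  = 0.75 × 1.6 + 0.25 × 3.3
  = 1.200 + 0.825
  = 2.0250
  ≈ 2.025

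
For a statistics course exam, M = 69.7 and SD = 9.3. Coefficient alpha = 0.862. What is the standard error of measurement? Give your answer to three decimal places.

SEM = SD · √(1 − ρ) = 9.3 × √0.138 = 9.3 × 0.3715 = 3.4548

3.455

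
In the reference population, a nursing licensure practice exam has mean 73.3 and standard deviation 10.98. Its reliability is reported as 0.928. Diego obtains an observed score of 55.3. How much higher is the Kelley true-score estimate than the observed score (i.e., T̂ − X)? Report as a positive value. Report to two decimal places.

1.30

T̂ = ρX + (1 − ρ)μ
  = 0.928 × 55.3 + 0.072 × 73.3
  = 51.3184 + 5.2776
  = 56.5960
  ≈ 56.596
T̂ − X = 56.596 − 55.3 = 1.296 → 1.30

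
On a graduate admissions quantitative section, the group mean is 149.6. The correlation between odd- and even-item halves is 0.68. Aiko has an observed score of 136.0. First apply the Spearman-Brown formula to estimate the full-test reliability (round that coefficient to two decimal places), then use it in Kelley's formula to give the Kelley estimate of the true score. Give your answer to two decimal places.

138.58

Spearman-Brown: ρ = 2r/(1 + r) = 2(0.68)/(1 + 0.68) = 1.360/1.68 = 0.8095 → 0.81
Kelley's formula gives T̂ = 0.81·136.0 + 0.19·149.6 = 110.160 + 28.424 = 138.584.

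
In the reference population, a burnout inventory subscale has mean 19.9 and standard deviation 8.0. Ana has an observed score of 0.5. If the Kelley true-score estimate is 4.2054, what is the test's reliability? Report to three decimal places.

T̂ = ρX + (1 − ρ)μ  ⇒  T̂ − μ = ρ(X − μ)
ρ = (T̂ − μ)/(X − μ) = (4.2054 − 19.9) / (0.5 − 19.9) = -15.6946 / -19.4 = 0.80900

0.809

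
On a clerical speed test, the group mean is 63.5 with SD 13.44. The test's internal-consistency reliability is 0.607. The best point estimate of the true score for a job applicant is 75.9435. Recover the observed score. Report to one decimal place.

T̂ = ρX + (1 − ρ)μ  ⇒  X = (T̂ − (1 − ρ)μ) / ρ
X = (75.9435 − 0.393 × 63.5) / 0.607 = (75.9435 − 24.9555) / 0.607 = 50.9880 / 0.607 = 84.000

84.0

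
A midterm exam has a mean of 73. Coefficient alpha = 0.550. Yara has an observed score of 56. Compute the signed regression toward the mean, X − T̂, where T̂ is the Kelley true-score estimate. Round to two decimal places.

T̂ = ρX + (1 − ρ)μ
  = 0.550 × 56 + 0.450 × 73
  = 30.800 + 32.850
  = 63.6500
  ≈ 63.650
X − T̂ = 56 − 63.650 = -7.650 → -7.65

-7.65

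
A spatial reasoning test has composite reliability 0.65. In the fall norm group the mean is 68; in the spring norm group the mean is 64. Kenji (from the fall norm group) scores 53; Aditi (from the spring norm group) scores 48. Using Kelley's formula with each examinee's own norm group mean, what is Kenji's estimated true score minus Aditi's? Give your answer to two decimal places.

T̂_Kenji = 0.65(53) + 0.35(68) = 58.2500
T̂_Aditi = 0.65(48) + 0.35(64) = 53.6000
Difference = 58.2500 − 53.6000 = 4.6500

4.65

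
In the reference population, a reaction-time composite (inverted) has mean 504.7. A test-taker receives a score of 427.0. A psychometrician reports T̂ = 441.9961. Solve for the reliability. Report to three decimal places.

T̂ = ρX + (1 − ρ)μ  ⇒  T̂ − μ = ρ(X − μ)
ρ = (T̂ − μ)/(X − μ) = (441.9961 − 504.7) / (427.0 − 504.7) = -62.7039 / -77.7 = 0.80700

0.807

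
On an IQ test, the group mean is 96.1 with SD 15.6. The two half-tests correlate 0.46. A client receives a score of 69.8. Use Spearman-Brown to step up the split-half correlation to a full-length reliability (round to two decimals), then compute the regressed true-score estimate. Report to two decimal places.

Spearman-Brown: ρ = 2r/(1 + r) = 2(0.46)/(1 + 0.46) = 0.920/1.46 = 0.6301 → 0.63
T̂ = ρX + (1 − ρ)μ
  = 0.63 × 69.8 + 0.37 × 96.1
  = 43.974 + 35.557
  = 79.531
  ≈ 79.53

79.53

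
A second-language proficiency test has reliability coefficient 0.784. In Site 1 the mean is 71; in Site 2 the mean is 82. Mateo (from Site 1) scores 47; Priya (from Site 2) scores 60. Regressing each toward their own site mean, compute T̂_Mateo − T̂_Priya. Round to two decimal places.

-12.57

T̂_Mateo = 0.784(47) + 0.216(71) = 52.1840
T̂_Priya = 0.784(60) + 0.216(82) = 64.7520
Difference = 52.1840 − 64.7520 = -12.5680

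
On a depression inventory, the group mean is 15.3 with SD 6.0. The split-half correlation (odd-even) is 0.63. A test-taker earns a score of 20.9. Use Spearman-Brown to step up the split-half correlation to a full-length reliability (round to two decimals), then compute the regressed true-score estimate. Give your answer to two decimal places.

19.61

Spearman-Brown: ρ = 2r/(1 + r) = 2(0.63)/(1 + 0.63) = 1.260/1.63 = 0.7730 → 0.77
T̂ = ρX + (1 − ρ)μ
  = 0.77 × 20.9 + 0.23 × 15.3
  = 16.093 + 3.519
  = 19.612
  ≈ 19.61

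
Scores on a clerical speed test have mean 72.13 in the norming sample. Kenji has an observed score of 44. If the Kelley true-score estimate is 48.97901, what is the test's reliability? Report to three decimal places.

0.823

T̂ = ρX + (1 − ρ)μ  ⇒  T̂ − μ = ρ(X − μ)
ρ = (T̂ − μ)/(X − μ) = (48.97901 − 72.13) / (44 − 72.13) = -23.15099 / -28.13 = 0.82300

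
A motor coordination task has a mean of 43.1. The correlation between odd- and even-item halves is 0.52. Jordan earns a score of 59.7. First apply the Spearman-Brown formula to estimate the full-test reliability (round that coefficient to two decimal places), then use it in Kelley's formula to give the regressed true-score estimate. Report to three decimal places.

Spearman-Brown: ρ = 2r/(1 + r) = 2(0.52)/(1 + 0.52) = 1.040/1.52 = 0.6842 → 0.68
T̂ = ρX + (1 − ρ)μ
  = 0.68 × 59.7 + 0.32 × 43.1
  = 40.596 + 13.792
  = 54.3880
  ≈ 54.388

54.388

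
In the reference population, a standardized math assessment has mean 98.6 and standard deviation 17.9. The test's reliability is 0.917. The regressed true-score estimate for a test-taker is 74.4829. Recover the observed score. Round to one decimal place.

T̂ = ρX + (1 − ρ)μ  ⇒  X = (T̂ − (1 − ρ)μ) / ρ
X = (74.4829 − 0.083 × 98.6) / 0.917 = (74.4829 − 8.1838) / 0.917 = 66.2991 / 0.917 = 72.300

72.3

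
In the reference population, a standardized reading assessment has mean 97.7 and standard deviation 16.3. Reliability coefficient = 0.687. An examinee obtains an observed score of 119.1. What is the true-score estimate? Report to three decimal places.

T̂ = ρX + (1 − ρ)μ
  = 0.687 × 119.1 + 0.313 × 97.7
  = 81.8217 + 30.5801
  = 112.4018
  ≈ 112.402

112.402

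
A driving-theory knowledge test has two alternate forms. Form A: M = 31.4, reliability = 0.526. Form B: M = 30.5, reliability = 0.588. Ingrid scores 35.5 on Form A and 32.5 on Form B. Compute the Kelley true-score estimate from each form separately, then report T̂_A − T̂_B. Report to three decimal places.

T̂_A = 0.526(35.5) + 0.474(31.4) = 33.55660
T̂_B = 0.588(32.5) + 0.412(30.5) = 31.67600
T̂_A − T̂_B = 1.88060

1.881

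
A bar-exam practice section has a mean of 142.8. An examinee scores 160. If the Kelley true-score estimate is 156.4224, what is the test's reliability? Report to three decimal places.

0.792

T̂ = ρX + (1 − ρ)μ  ⇒  T̂ − μ = ρ(X − μ)
ρ = (T̂ − μ)/(X − μ) = (156.4224 − 142.8) / (160 − 142.8) = 13.6224 / 17.2 = 0.79200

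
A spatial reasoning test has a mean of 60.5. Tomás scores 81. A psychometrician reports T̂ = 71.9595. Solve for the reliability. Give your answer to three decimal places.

T̂ = ρX + (1 − ρ)μ  ⇒  T̂ − μ = ρ(X − μ)
ρ = (T̂ − μ)/(X − μ) = (71.9595 − 60.5) / (81 − 60.5) = 11.4595 / 20.5 = 0.55900

0.559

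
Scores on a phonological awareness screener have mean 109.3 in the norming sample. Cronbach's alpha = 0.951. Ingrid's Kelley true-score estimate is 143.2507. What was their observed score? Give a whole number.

145

T̂ = ρX + (1 − ρ)μ  ⇒  X = (T̂ − (1 − ρ)μ) / ρ
X = (143.2507 − 0.049 × 109.3) / 0.951 = (143.2507 − 5.3557) / 0.951 = 137.8950 / 0.951 = 145.00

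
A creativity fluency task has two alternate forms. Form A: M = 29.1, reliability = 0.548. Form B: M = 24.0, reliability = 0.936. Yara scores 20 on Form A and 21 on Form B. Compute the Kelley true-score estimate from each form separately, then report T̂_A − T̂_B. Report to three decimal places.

2.921

T̂_A = 0.548(20) + 0.452(29.1) = 24.11320
T̂_B = 0.936(21) + 0.064(24.0) = 21.19200
T̂_A − T̂_B = 2.92120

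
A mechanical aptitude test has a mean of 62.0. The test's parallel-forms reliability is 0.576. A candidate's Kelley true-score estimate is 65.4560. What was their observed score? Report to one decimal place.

T̂ = ρX + (1 − ρ)μ  ⇒  X = (T̂ − (1 − ρ)μ) / ρ
X = (65.4560 − 0.424 × 62.0) / 0.576 = (65.4560 − 26.2880) / 0.576 = 39.1680 / 0.576 = 68.000

68.0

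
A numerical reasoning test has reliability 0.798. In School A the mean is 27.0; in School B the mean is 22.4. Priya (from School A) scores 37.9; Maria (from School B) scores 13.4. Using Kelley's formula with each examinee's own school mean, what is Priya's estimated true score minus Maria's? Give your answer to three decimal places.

T̂_Priya = 0.798(37.9) + 0.202(27.0) = 35.69820
T̂_Maria = 0.798(13.4) + 0.202(22.4) = 15.21800
Difference = 35.69820 − 15.21800 = 20.48020

20.480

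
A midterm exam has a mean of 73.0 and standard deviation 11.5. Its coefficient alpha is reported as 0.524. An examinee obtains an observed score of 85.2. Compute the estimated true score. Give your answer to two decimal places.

79.39

T̂ = 0.524(85.2) + 0.476(73.0) = 44.6448 + 34.7480 = 79.393 → 79.39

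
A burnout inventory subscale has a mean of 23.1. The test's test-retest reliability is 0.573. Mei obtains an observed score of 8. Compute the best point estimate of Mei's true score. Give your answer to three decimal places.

Kelley's formula gives T̂ = 0.573·8 + 0.427·23.1 = 4.584 + 9.8637 = 14.4477.

14.448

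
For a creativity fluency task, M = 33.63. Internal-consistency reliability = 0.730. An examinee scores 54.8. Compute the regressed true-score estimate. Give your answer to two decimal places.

Regress the observed score toward the mean by the unreliability: T̂ = 0.730·54.8 + 0.270·33.63 = 40.0040 + 9.08010 = 49.084.

49.08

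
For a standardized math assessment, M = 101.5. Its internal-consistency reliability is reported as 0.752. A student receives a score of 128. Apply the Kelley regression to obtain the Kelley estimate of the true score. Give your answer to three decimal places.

T̂ = ρX + (1 − ρ)μ
  = 0.752 × 128 + 0.248 × 101.5
  = 96.256 + 25.1720
  = 121.4280
  ≈ 121.428

121.428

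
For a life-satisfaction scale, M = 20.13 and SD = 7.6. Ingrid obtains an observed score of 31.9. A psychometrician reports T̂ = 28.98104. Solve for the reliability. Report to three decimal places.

T̂ = ρX + (1 − ρ)μ  ⇒  T̂ − μ = ρ(X − μ)
ρ = (T̂ − μ)/(X − μ) = (28.98104 − 20.13) / (31.9 − 20.13) = 8.85104 / 11.77 = 0.75200

0.752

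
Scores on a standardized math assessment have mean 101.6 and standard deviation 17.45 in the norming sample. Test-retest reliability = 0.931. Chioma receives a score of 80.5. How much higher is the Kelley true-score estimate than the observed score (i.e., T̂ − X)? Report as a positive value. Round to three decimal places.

T̂ = 0.931(80.5) + 0.069(101.6) = 74.9455 + 7.0104 = 81.95590 → 81.9559
T̂ − X = 81.9559 − 80.5 = 1.4559 → 1.456

1.456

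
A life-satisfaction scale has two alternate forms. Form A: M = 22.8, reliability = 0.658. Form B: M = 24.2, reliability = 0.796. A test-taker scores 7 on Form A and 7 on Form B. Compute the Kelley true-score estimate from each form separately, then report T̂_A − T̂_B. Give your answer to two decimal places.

1.89

T̂_A = 0.658(7) + 0.342(22.8) = 12.4036
T̂_B = 0.796(7) + 0.204(24.2) = 10.5088
T̂_A − T̂_B = 1.8948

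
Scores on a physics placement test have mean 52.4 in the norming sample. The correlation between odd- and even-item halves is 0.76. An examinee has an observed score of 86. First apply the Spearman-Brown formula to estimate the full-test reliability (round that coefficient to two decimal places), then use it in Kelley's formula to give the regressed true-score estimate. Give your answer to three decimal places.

81.296

Spearman-Brown: ρ = 2r/(1 + r) = 2(0.76)/(1 + 0.76) = 1.520/1.76 = 0.8636 → 0.86
T̂ = 0.86(86) + 0.14(52.4) = 73.96 + 7.336 = 81.2960 → 81.296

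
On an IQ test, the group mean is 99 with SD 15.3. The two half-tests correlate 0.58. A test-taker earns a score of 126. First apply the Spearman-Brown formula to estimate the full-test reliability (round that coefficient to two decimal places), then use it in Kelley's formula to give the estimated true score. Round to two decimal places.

Spearman-Brown: ρ = 2r/(1 + r) = 2(0.58)/(1 + 0.58) = 1.160/1.58 = 0.7342 → 0.73
Kelley's formula gives T̂ = 0.73·126 + 0.27·99 = 91.98 + 26.73 = 118.710.

118.71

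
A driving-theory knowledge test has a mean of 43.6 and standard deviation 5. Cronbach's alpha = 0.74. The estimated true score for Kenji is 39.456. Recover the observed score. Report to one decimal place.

38.0

T̂ = ρX + (1 − ρ)μ  ⇒  X = (T̂ − (1 − ρ)μ) / ρ
X = (39.456 − 0.26 × 43.6) / 0.74 = (39.456 − 11.336) / 0.74 = 28.120 / 0.74 = 38.000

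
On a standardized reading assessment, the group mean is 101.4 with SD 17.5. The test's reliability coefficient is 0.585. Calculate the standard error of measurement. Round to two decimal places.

SEM = SD · √(1 − ρ) = 17.5 × √0.415 = 17.5 × 0.6442 = 11.274

11.27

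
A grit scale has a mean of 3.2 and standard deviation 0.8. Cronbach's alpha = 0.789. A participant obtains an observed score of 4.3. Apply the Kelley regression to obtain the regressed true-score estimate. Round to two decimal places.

T̂ = ρX + (1 − ρ)μ
  = 0.789 × 4.3 + 0.211 × 3.2
  = 3.3927 + 0.6752
  = 4.068
  ≈ 4.07

4.07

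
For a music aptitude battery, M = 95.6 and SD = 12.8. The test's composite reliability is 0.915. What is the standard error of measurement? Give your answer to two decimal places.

3.73

SEM = SD · √(1 − ρ) = 12.8 × √0.085 = 12.8 × 0.2915 = 3.732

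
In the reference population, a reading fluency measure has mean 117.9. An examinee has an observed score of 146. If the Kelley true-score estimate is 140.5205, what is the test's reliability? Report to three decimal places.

0.805

T̂ = ρX + (1 − ρ)μ  ⇒  T̂ − μ = ρ(X − μ)
ρ = (T̂ − μ)/(X − μ) = (140.5205 − 117.9) / (146 − 117.9) = 22.6205 / 28.1 = 0.80500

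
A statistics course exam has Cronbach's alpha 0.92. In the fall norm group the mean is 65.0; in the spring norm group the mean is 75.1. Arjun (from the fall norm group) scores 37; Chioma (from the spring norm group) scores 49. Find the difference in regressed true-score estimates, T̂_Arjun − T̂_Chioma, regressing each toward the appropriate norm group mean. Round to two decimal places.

T̂_Arjun = 0.92(37) + 0.08(65.0) = 39.2400
T̂_Chioma = 0.92(49) + 0.08(75.1) = 51.0880
Difference = 39.2400 − 51.0880 = -11.8480

-11.85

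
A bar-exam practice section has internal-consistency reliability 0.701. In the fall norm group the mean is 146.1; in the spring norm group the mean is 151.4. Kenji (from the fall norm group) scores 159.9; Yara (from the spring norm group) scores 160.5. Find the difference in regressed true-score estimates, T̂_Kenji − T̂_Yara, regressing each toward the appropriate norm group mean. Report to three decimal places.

T̂_Kenji = 0.701(159.9) + 0.299(146.1) = 155.77380
T̂_Yara = 0.701(160.5) + 0.299(151.4) = 157.77910
Difference = 155.77380 − 157.77910 = -2.00530

-2.005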